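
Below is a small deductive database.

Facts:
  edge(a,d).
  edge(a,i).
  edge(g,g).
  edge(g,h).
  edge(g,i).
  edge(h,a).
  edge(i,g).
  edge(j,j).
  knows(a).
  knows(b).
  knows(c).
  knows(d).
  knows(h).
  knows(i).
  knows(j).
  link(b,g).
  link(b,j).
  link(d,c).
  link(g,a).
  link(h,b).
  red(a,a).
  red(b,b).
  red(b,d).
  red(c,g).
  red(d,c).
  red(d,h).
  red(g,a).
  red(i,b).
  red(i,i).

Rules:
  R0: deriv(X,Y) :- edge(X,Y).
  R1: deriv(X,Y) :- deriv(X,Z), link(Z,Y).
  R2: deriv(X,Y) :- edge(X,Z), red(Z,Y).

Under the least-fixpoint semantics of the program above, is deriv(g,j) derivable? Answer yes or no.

round 1: derive deriv(a,d) via R0 from edge(a,d)
round 1: derive deriv(a,i) via R0 from edge(a,i)
round 1: derive deriv(g,g) via R0 from edge(g,g)
round 1: derive deriv(g,h) via R0 from edge(g,h)
round 1: derive deriv(g,i) via R0 from edge(g,i)
round 1: derive deriv(h,a) via R0 from edge(h,a)
round 1: derive deriv(i,g) via R0 from edge(i,g)
round 1: derive deriv(j,j) via R0 from edge(j,j)
round 1: derive deriv(a,b) via R2 from edge(a,i), red(i,b)
round 1: derive deriv(a,c) via R2 from edge(a,d), red(d,c)
round 1: derive deriv(a,h) via R2 from edge(a,d), red(d,h)
round 1: derive deriv(g,a) via R2 from edge(g,g), red(g,a)
round 1: derive deriv(g,b) via R2 from edge(g,i), red(i,b)
round 1: derive deriv(i,a) via R2 from edge(i,g), red(g,a)
round 2: derive deriv(a,g) via R1 from deriv(a,b), link(b,g)
round 2: derive deriv(a,j) via R1 from deriv(a,b), link(b,j)
round 2: derive deriv(g,j) via R1 from deriv(g,b), link(b,j)
round 3: derive deriv(a,a) via R1 from deriv(a,g), link(g,a)

yes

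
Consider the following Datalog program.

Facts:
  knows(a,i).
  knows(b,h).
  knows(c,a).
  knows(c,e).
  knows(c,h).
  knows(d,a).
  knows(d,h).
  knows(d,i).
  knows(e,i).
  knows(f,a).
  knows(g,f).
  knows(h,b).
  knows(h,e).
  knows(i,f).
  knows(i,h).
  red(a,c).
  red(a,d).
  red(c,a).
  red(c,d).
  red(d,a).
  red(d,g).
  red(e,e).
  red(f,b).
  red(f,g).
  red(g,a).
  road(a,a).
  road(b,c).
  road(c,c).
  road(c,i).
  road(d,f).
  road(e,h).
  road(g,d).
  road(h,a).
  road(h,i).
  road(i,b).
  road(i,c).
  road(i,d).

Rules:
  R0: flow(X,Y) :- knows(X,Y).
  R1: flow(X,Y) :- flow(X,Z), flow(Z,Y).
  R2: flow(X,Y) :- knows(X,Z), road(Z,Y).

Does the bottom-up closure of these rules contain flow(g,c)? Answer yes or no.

round 1: derive flow(a,i) via R0 from knows(a,i)
round 1: derive flow(b,h) via R0 from knows(b,h)
round 1: derive flow(c,a) via R0 from knows(c,a)
round 1: derive flow(c,e) via R0 from knows(c,e)
round 1: derive flow(c,h) via R0 from knows(c,h)
round 1: derive flow(d,a) via R0 from knows(d,a)
round 1: derive flow(d,h) via R0 from knows(d,h)
round 1: derive flow(d,i) via R0 from knows(d,i)
round 1: derive flow(e,i) via R0 from knows(e,i)
round 1: derive flow(f,a) via R0 from knows(f,a)
round 1: derive flow(g,f) via R0 from knows(g,f)
round 1: derive flow(h,b) via R0 from knows(h,b)
round 1: derive flow(h,e) via R0 from knows(h,e)
round 1: derive flow(i,f) via R0 from knows(i,f)
round 1: derive flow(i,h) via R0 from knows(i,h)
round 1: derive flow(a,b) via R2 from knows(a,i), road(i,b)
round 1: derive flow(a,c) via R2 from knows(a,i), road(i,c)
round 1: derive flow(a,d) via R2 from knows(a,i), road(i,d)
round 1: derive flow(b,a) via R2 from knows(b,h), road(h,a)
round 1: derive flow(b,i) via R2 from knows(b,h), road(h,i)
round 1: derive flow(c,i) via R2 from knows(c,h), road(h,i)
round 1: derive flow(d,b) via R2 from knows(d,i), road(i,b)
round 1: derive flow(d,c) via R2 from knows(d,i), road(i,c)
round 1: derive flow(d,d) via R2 from knows(d,i), road(i,d)
round 1: derive flow(e,b) via R2 from knows(e,i), road(i,b)
round 1: derive flow(e,c) via R2 from knows(e,i), road(i,c)
round 1: derive flow(e,d) via R2 from knows(e,i), road(i,d)
round 1: derive flow(h,c) via R2 from knows(h,b), road(b,c)
round 1: derive flow(h,h) via R2 from knows(h,e), road(e,h)
round 1: derive flow(i,a) via R2 from knows(i,h), road(h,a)
round 1: derive flow(i,i) via R2 from knows(i,h), road(h,i)
round 2: derive flow(a,a) via R1 from flow(a,b), flow(b,a)
round 2: derive flow(a,e) via R1 from flow(a,c), flow(c,e)
round 2: derive flow(a,f) via R1 from flow(a,i), flow(i,f)
round 2: derive flow(a,h) via R1 from flow(a,b), flow(b,h)
round 2: derive flow(b,b) via R1 from flow(b,a), flow(a,b)
round 2: derive flow(b,c) via R1 from flow(b,a), flow(a,c)
round 2: derive flow(b,d) via R1 from flow(b,a), flow(a,d)
round 2: derive flow(b,e) via R1 from flow(b,h), flow(h,e)
round 2: derive flow(b,f) via R1 from flow(b,i), flow(i,f)
round 2: derive flow(c,b) via R1 from flow(c,a), flow(a,b)
round 2: derive flow(c,c) via R1 from flow(c,a), flow(a,c)
round 2: derive flow(c,d) via R1 from flow(c,a), flow(a,d)
round 2: derive flow(c,f) via R1 from flow(c,i), flow(i,f)
round 2: derive flow(d,e) via R1 from flow(d,c), flow(c,e)
round 2: derive flow(d,f) via R1 from flow(d,i), flow(i,f)
round 2: derive flow(e,a) via R1 from flow(e,b), flow(b,a)
round 2: derive flow(e,e) via R1 from flow(e,c), flow(c,e)
round 2: derive flow(e,f) via R1 from flow(e,i), flow(i,f)
round 2: derive flow(e,h) via R1 from flow(e,b), flow(b,h)
round 2: derive flow(f,b) via R1 from flow(f,a), flow(a,b)
round 2: derive flow(f,c) via R1 from flow(f,a), flow(a,c)
round 2: derive flow(f,d) via R1 from flow(f,a), flow(a,d)
round 2: derive flow(f,i) via R1 from flow(f,a), flow(a,i)
round 2: derive flow(g,a) via R1 from flow(g,f), flow(f,a)
round 2: derive flow(h,a) via R1 from flow(h,b), flow(b,a)
round 2: derive flow(h,d) via R1 from flow(h,e), flow(e,d)
round 2: derive flow(h,i) via R1 from flow(h,b), flow(b,i)
round 2: derive flow(i,b) via R1 from flow(i,a), flow(a,b)
round 2: derive flow(i,c) via R1 from flow(i,a), flow(a,c)
round 2: derive flow(i,d) via R1 from flow(i,a), flow(a,d)
round 2: derive flow(i,e) via R1 from flow(i,h), flow(h,e)
round 3: derive flow(f,e) via R1 from flow(f,a), flow(a,e)
round 3: derive flow(f,f) via R1 from flow(f,a), flow(a,f)
round 3: derive flow(f,h) via R1 from flow(f,a), flow(a,h)
round 3: derive flow(g,b) via R1 from flow(g,a), flow(a,b)
round 3: derive flow(g,c) via R1 from flow(g,a), flow(a,c)
round 3: derive flow(g,d) via R1 from flow(g,a), flow(a,d)
round 3: derive flow(g,e) via R1 from flow(g,a), flow(a,e)
round 3: derive flow(g,h) via R1 from flow(g,a), flow(a,h)
round 3: derive flow(g,i) via R1 from flow(g,a), flow(a,i)
round 3: derive flow(h,f) via R1 from flow(h,a), flow(a,f)

yes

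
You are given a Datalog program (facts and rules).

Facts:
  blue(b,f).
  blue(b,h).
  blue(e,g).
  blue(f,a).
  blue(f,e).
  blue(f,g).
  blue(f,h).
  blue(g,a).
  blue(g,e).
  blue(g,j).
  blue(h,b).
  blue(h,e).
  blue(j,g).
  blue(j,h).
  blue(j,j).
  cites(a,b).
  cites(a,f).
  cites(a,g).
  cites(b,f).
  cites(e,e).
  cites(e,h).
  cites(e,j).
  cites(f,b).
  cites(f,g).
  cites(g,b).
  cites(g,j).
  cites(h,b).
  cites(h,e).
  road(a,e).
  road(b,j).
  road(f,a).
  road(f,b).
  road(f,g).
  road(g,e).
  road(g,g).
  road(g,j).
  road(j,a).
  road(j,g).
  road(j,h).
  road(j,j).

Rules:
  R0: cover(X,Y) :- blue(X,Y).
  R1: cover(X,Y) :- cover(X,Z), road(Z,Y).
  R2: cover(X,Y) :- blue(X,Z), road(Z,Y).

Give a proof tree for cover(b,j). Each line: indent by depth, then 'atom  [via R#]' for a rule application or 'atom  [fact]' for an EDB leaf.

cover(b,j)  [via R1]
  cover(b,b)  [via R2]
    blue(b,f)  [fact]
    road(f,b)  [fact]
  road(b,j)  [fact]

round 1: derive cover(b,f) via R0 from blue(b,f)
round 1: derive cover(b,h) via R0 from blue(b,h)
round 1: derive cover(e,g) via R0 from blue(e,g)
round 1: derive cover(f,a) via R0 from blue(f,a)
round 1: derive cover(f,e) via R0 from blue(f,e)
round 1: derive cover(f,g) via R0 from blue(f,g)
round 1: derive cover(f,h) via R0 from blue(f,h)
round 1: derive cover(g,a) via R0 from blue(g,a)
round 1: derive cover(g,e) via R0 from blue(g,e)
round 1: derive cover(g,j) via R0 from blue(g,j)
round 1: derive cover(h,b) via R0 from blue(h,b)
round 1: derive cover(h,e) via R0 from blue(h,e)
round 1: derive cover(j,g) via R0 from blue(j,g)
round 1: derive cover(j,h) via R0 from blue(j,h)
round 1: derive cover(j,j) via R0 from blue(j,j)
round 1: derive cover(b,a) via R2 from blue(b,f), road(f,a)
round 1: derive cover(b,b) via R2 from blue(b,f), road(f,b)
round 1: derive cover(b,g) via R2 from blue(b,f), road(f,g)
round 1: derive cover(e,e) via R2 from blue(e,g), road(g,e)
round 1: derive cover(e,j) via R2 from blue(e,g), road(g,j)
round 1: derive cover(f,j) via R2 from blue(f,g), road(g,j)
round 1: derive cover(g,g) via R2 from blue(g,j), road(j,g)
round 1: derive cover(g,h) via R2 from blue(g,j), road(j,h)
round 1: derive cover(h,j) via R2 from blue(h,b), road(b,j)
round 1: derive cover(j,a) via R2 from blue(j,j), road(j,a)
round 1: derive cover(j,e) via R2 from blue(j,g), road(g,e)
round 2: derive cover(b,e) via R1 from cover(b,a), road(a,e)
round 2: derive cover(b,j) via R1 from cover(b,b), road(b,j)
round 2: derive cover(e,a) via R1 from cover(e,j), road(j,a)
round 2: derive cover(e,h) via R1 from cover(e,j), road(j,h)
round 2: derive cover(h,a) via R1 from cover(h,j), road(j,a)
round 2: derive cover(h,g) via R1 from cover(h,j), road(j,g)
round 2: derive cover(h,h) via R1 from cover(h,j), road(j,h)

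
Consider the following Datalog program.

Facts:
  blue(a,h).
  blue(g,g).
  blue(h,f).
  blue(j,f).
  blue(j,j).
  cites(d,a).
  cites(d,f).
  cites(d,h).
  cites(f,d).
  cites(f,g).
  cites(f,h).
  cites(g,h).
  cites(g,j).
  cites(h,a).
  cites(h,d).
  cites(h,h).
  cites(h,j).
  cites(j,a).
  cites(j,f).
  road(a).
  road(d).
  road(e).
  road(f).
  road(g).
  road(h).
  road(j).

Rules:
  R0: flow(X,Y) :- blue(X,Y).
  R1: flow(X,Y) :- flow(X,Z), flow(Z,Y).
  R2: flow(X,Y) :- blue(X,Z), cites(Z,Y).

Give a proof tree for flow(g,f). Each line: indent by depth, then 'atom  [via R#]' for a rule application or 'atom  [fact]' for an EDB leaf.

round 1: derive flow(a,h) via R0 from blue(a,h)
round 1: derive flow(g,g) via R0 from blue(g,g)
round 1: derive flow(h,f) via R0 from blue(h,f)
round 1: derive flow(j,f) via R0 from blue(j,f)
round 1: derive flow(j,j) via R0 from blue(j,j)
round 1: derive flow(a,a) via R2 from blue(a,h), cites(h,a)
round 1: derive flow(a,d) via R2 from blue(a,h), cites(h,d)
round 1: derive flow(a,j) via R2 from blue(a,h), cites(h,j)
round 1: derive flow(g,h) via R2 from blue(g,g), cites(g,h)
round 1: derive flow(g,j) via R2 from blue(g,g), cites(g,j)
round 1: derive flow(h,d) via R2 from blue(h,f), cites(f,d)
round 1: derive flow(h,g) via R2 from blue(h,f), cites(f,g)
round 1: derive flow(h,h) via R2 from blue(h,f), cites(f,h)
round 1: derive flow(j,a) via R2 from blue(j,j), cites(j,a)
round 1: derive flow(j,d) via R2 from blue(j,f), cites(f,d)
round 1: derive flow(j,g) via R2 from blue(j,f), cites(f,g)
round 1: derive flow(j,h) via R2 from blue(j,f), cites(f,h)
round 2: derive flow(a,f) via R1 from flow(a,h), flow(h,f)
round 2: derive flow(a,g) via R1 from flow(a,h), flow(h,g)
round 2: derive flow(g,a) via R1 from flow(g,j), flow(j,a)
round 2: derive flow(g,d) via R1 from flow(g,h), flow(h,d)
round 2: derive flow(g,f) via R1 from flow(g,h), flow(h,f)
round 2: derive flow(h,j) via R1 from flow(h,g), flow(g,j)
round 3: derive flow(h,a) via R1 from flow(h,g), flow(g,a)

flow(g,f)  [via R1]
  flow(g,h)  [via R2]
    blue(g,g)  [fact]
    cites(g,h)  [fact]
  flow(h,f)  [via R0]
    blue(h,f)  [fact]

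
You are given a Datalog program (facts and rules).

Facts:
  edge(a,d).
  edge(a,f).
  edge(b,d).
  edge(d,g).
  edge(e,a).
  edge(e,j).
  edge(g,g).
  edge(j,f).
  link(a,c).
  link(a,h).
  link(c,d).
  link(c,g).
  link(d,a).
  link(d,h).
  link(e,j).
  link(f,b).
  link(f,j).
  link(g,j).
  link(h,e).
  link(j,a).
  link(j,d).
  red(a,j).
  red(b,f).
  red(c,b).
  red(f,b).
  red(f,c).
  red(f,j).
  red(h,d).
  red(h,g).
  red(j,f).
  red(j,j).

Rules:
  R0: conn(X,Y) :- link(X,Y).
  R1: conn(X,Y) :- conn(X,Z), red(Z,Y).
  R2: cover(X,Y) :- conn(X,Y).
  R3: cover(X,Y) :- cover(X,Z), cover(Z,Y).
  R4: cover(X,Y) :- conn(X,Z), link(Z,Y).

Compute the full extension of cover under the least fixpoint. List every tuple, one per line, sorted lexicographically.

round 1: derive conn(a,c) via R0 from link(a,c)
round 1: derive conn(a,h) via R0 from link(a,h)
round 1: derive conn(c,d) via R0 from link(c,d)
round 1: derive conn(c,g) via R0 from link(c,g)
round 1: derive conn(d,a) via R0 from link(d,a)
round 1: derive conn(d,h) via R0 from link(d,h)
round 1: derive conn(e,j) via R0 from link(e,j)
round 1: derive conn(f,b) via R0 from link(f,b)
round 1: derive conn(f,j) via R0 from link(f,j)
round 1: derive conn(g,j) via R0 from link(g,j)
round 1: derive conn(h,e) via R0 from link(h,e)
round 1: derive conn(j,a) via R0 from link(j,a)
round 1: derive conn(j,d) via R0 from link(j,d)
round 2: derive conn(a,b) via R1 from conn(a,c), red(c,b)
round 2: derive conn(a,d) via R1 from conn(a,h), red(h,d)
round 2: derive conn(a,g) via R1 from conn(a,h), red(h,g)
round 2: derive conn(d,d) via R1 from conn(d,h), red(h,d)
round 2: derive conn(d,g) via R1 from conn(d,h), red(h,g)
round 2: derive conn(d,j) via R1 from conn(d,a), red(a,j)
round 2: derive conn(e,f) via R1 from conn(e,j), red(j,f)
round 2: derive conn(f,f) via R1 from conn(f,b), red(b,f)
round 2: derive conn(g,f) via R1 from conn(g,j), red(j,f)
round 2: derive conn(j,j) via R1 from conn(j,a), red(a,j)
round 2: derive cover(a,c) via R2 from conn(a,c)
round 2: derive cover(a,h) via R2 from conn(a,h)
round 2: derive cover(c,d) via R2 from conn(c,d)
round 2: derive cover(c,g) via R2 from conn(c,g)
round 2: derive cover(d,a) via R2 from conn(d,a)
round 2: derive cover(d,h) via R2 from conn(d,h)
round 2: derive cover(e,j) via R2 from conn(e,j)
round 2: derive cover(f,b) via R2 from conn(f,b)
round 2: derive cover(f,j) via R2 from conn(f,j)
round 2: derive cover(g,j) via R2 from conn(g,j)
round 2: derive cover(h,e) via R2 from conn(h,e)
round 2: derive cover(j,a) via R2 from conn(j,a)
round 2: derive cover(j,d) via R2 from conn(j,d)
round 2: derive cover(a,d) via R4 from conn(a,c), link(c,d)
round 2: derive cover(a,e) via R4 from conn(a,h), link(h,e)
round 2: derive cover(a,g) via R4 from conn(a,c), link(c,g)
round 2: derive cover(c,a) via R4 from conn(c,d), link(d,a)
round 2: derive cover(c,h) via R4 from conn(c,d), link(d,h)
round 2: derive cover(c,j) via R4 from conn(c,g), link(g,j)
round 2: derive cover(d,c) via R4 from conn(d,a), link(a,c)
round 2: derive cover(d,e) via R4 from conn(d,h), link(h,e)
round 2: derive cover(e,a) via R4 from conn(e,j), link(j,a)
round 2: derive cover(e,d) via R4 from conn(e,j), link(j,d)
round 2: derive cover(f,a) via R4 from conn(f,j), link(j,a)
round 2: derive cover(f,d) via R4 from conn(f,j), link(j,d)
round 2: derive cover(g,a) via R4 from conn(g,j), link(j,a)
round 2: derive cover(g,d) via R4 from conn(g,j), link(j,d)
round 2: derive cover(h,j) via R4 from conn(h,e), link(e,j)
round 2: derive cover(j,c) via R4 from conn(j,a), link(a,c)
round 2: derive cover(j,h) via R4 from conn(j,a), link(a,h)
round 3: derive conn(a,f) via R1 from conn(a,b), red(b,f)
round 3: derive conn(d,f) via R1 from conn(d,j), red(j,f)
round 3: derive conn(e,b) via R1 from conn(e,f), red(f,b)
round 3: derive conn(e,c) via R1 from conn(e,f), red(f,c)
round 3: derive conn(f,c) via R1 from conn(f,f), red(f,c)
round 3: derive conn(g,b) via R1 from conn(g,f), red(f,b)
round 3: derive conn(g,c) via R1 from conn(g,f), red(f,c)
round 3: derive conn(j,f) via R1 from conn(j,j), red(j,f)
round 3: derive cover(a,b) via R2 from conn(a,b)
round 3: derive cover(d,d) via R2 from conn(d,d)
round 3: derive cover(d,g) via R2 from conn(d,g)
round 3: derive cover(d,j) via R2 from conn(d,j)
round 3: derive cover(e,f) via R2 from conn(e,f)
round 3: derive cover(f,f) via R2 from conn(f,f)
round 3: derive cover(g,f) via R2 from conn(g,f)
round 3: derive cover(j,j) via R2 from conn(j,j)
round 3: derive cover(a,a) via R3 from cover(a,c), cover(c,a)
round 3: derive cover(a,j) via R3 from cover(a,c), cover(c,j)
round 3: derive cover(c,c) via R3 from cover(c,a), cover(a,c)
round 3: derive cover(c,e) via R3 from cover(c,a), cover(a,e)
round 3: derive cover(e,c) via R3 from cover(e,a), cover(a,c)
round 3: derive cover(e,e) via R3 from cover(e,a), cover(a,e)
round 3: derive cover(e,g) via R3 from cover(e,a), cover(a,g)
round 3: derive cover(e,h) via R3 from cover(e,a), cover(a,h)
round 3: derive cover(f,c) via R3 from cover(f,a), cover(a,c)
round 3: derive cover(f,e) via R3 from cover(f,a), cover(a,e)
round 3: derive cover(f,g) via R3 from cover(f,a), cover(a,g)
round 3: derive cover(f,h) via R3 from cover(f,a), cover(a,h)
round 3: derive cover(g,c) via R3 from cover(g,a), cover(a,c)
round 3: derive cover(g,e) via R3 from cover(g,a), cover(a,e)
round 3: derive cover(g,g) via R3 from cover(g,a), cover(a,g)
round 3: derive cover(g,h) via R3 from cover(g,a), cover(a,h)
round 3: derive cover(h,a) via R3 from cover(h,e), cover(e,a)
round 3: derive cover(h,c) via R3 from cover(h,j), cover(j,c)
round 3: derive cover(h,d) via R3 from cover(h,e), cover(e,d)
round 3: derive cover(h,h) via R3 from cover(h,j), cover(j,h)
round 3: derive cover(j,e) via R3 from cover(j,a), cover(a,e)
round 3: derive cover(j,g) via R3 from cover(j,a), cover(a,g)
round 3: derive cover(e,b) via R4 from conn(e,f), link(f,b)
round 3: derive cover(g,b) via R4 from conn(g,f), link(f,b)
round 4: derive conn(a,j) via R1 from conn(a,f), red(f,j)
round 4: derive conn(d,b) via R1 from conn(d,f), red(f,b)
round 4: derive conn(d,c) via R1 from conn(d,f), red(f,c)
round 4: derive conn(j,b) via R1 from conn(j,f), red(f,b)
round 4: derive conn(j,c) via R1 from conn(j,f), red(f,c)
round 4: derive cover(a,f) via R2 from conn(a,f)
round 4: derive cover(d,f) via R2 from conn(d,f)
round 4: derive cover(j,f) via R2 from conn(j,f)
round 4: derive cover(c,b) via R3 from cover(c,a), cover(a,b)
round 4: derive cover(c,f) via R3 from cover(c,e), cover(e,f)
round 4: derive cover(d,b) via R3 from cover(d,a), cover(a,b)
round 4: derive cover(h,b) via R3 from cover(h,a), cover(a,b)
round 4: derive cover(h,f) via R3 from cover(h,e), cover(e,f)
round 4: derive cover(h,g) via R3 from cover(h,a), cover(a,g)
round 4: derive cover(j,b) via R3 from cover(j,a), cover(a,b)

cover(a,a)
cover(a,b)
cover(a,c)
cover(a,d)
cover(a,e)
cover(a,f)
cover(a,g)
cover(a,h)
cover(a,j)
cover(c,a)
cover(c,b)
cover(c,c)
cover(c,d)
cover(c,e)
cover(c,f)
cover(c,g)
cover(c,h)
cover(c,j)
cover(d,a)
cover(d,b)
cover(d,c)
cover(d,d)
cover(d,e)
cover(d,f)
cover(d,g)
cover(d,h)
cover(d,j)
cover(e,a)
cover(e,b)
cover(e,c)
cover(e,d)
cover(e,e)
cover(e,f)
cover(e,g)
cover(e,h)
cover(e,j)
cover(f,a)
cover(f,b)
cover(f,c)
cover(f,d)
cover(f,e)
cover(f,f)
cover(f,g)
cover(f,h)
cover(f,j)
cover(g,a)
cover(g,b)
cover(g,c)
cover(g,d)
cover(g,e)
cover(g,f)
cover(g,g)
cover(g,h)
cover(g,j)
cover(h,a)
cover(h,b)
cover(h,c)
cover(h,d)
cover(h,e)
cover(h,f)
cover(h,g)
cover(h,h)
cover(h,j)
cover(j,a)
cover(j,b)
cover(j,c)
cover(j,d)
cover(j,e)
cover(j,f)
cover(j,g)
cover(j,h)
cover(j,j)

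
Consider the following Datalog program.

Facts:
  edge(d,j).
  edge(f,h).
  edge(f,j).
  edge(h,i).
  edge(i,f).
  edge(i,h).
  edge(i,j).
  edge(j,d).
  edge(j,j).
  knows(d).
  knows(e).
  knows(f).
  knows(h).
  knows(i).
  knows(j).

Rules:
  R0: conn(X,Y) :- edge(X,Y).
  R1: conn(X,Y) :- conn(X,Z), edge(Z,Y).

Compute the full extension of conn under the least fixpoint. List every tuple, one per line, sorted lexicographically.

conn(d,d)
conn(d,j)
conn(f,d)
conn(f,f)
conn(f,h)
conn(f,i)
conn(f,j)
conn(h,d)
conn(h,f)
conn(h,h)
conn(h,i)
conn(h,j)
conn(i,d)
conn(i,f)
conn(i,h)
conn(i,i)
conn(i,j)
conn(j,d)
conn(j,j)

round 1: derive conn(d,j) via R0 from edge(d,j)
round 1: derive conn(f,h) via R0 from edge(f,h)
round 1: derive conn(f,j) via R0 from edge(f,j)
round 1: derive conn(h,i) via R0 from edge(h,i)
round 1: derive conn(i,f) via R0 from edge(i,f)
round 1: derive conn(i,h) via R0 from edge(i,h)
round 1: derive conn(i,j) via R0 from edge(i,j)
round 1: derive conn(j,d) via R0 from edge(j,d)
round 1: derive conn(j,j) via R0 from edge(j,j)
round 2: derive conn(d,d) via R1 from conn(d,j), edge(j,d)
round 2: derive conn(f,d) via R1 from conn(f,j), edge(j,d)
round 2: derive conn(f,i) via R1 from conn(f,h), edge(h,i)
round 2: derive conn(h,f) via R1 from conn(h,i), edge(i,f)
round 2: derive conn(h,h) via R1 from conn(h,i), edge(i,h)
round 2: derive conn(h,j) via R1 from conn(h,i), edge(i,j)
round 2: derive conn(i,d) via R1 from conn(i,j), edge(j,d)
round 2: derive conn(i,i) via R1 from conn(i,h), edge(h,i)
round 3: derive conn(f,f) via R1 from conn(f,i), edge(i,f)
round 3: derive conn(h,d) via R1 from conn(h,j), edge(j,d)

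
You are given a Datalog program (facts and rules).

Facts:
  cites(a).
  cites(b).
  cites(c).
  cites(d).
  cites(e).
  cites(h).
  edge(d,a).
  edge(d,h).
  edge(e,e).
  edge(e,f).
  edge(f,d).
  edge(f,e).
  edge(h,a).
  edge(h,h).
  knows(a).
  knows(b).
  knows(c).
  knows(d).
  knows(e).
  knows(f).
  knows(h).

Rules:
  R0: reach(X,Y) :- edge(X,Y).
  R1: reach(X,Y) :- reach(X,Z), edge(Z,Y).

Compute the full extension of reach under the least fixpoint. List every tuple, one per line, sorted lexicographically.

round 1: derive reach(d,a) via R0 from edge(d,a)
round 1: derive reach(d,h) via R0 from edge(d,h)
round 1: derive reach(e,e) via R0 from edge(e,e)
round 1: derive reach(e,f) via R0 from edge(e,f)
round 1: derive reach(f,d) via R0 from edge(f,d)
round 1: derive reach(f,e) via R0 from edge(f,e)
round 1: derive reach(h,a) via R0 from edge(h,a)
round 1: derive reach(h,h) via R0 from edge(h,h)
round 2: derive reach(e,d) via R1 from reach(e,f), edge(f,d)
round 2: derive reach(f,a) via R1 from reach(f,d), edge(d,a)
round 2: derive reach(f,f) via R1 from reach(f,e), edge(e,f)
round 2: derive reach(f,h) via R1 from reach(f,d), edge(d,h)
round 3: derive reach(e,a) via R1 from reach(e,d), edge(d,a)
round 3: derive reach(e,h) via R1 from reach(e,d), edge(d,h)

reach(d,a)
reach(d,h)
reach(e,a)
reach(e,d)
reach(e,e)
reach(e,f)
reach(e,h)
reach(f,a)
reach(f,d)
reach(f,e)
reach(f,f)
reach(f,h)
reach(h,a)
reach(h,h)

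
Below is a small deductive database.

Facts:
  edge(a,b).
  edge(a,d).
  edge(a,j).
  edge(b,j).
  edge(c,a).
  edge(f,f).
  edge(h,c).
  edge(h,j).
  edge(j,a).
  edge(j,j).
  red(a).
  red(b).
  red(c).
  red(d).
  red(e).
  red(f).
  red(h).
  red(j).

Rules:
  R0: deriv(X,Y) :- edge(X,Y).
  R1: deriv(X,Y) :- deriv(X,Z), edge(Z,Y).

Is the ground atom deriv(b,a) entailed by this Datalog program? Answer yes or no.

round 1: derive deriv(a,b) via R0 from edge(a,b)
round 1: derive deriv(a,d) via R0 from edge(a,d)
round 1: derive deriv(a,j) via R0 from edge(a,j)
round 1: derive deriv(b,j) via R0 from edge(b,j)
round 1: derive deriv(c,a) via R0 from edge(c,a)
round 1: derive deriv(f,f) via R0 from edge(f,f)
round 1: derive deriv(h,c) via R0 from edge(h,c)
round 1: derive deriv(h,j) via R0 from edge(h,j)
round 1: derive deriv(j,a) via R0 from edge(j,a)
round 1: derive deriv(j,j) via R0 from edge(j,j)
round 2: derive deriv(a,a) via R1 from deriv(a,j), edge(j,a)
round 2: derive deriv(b,a) via R1 from deriv(b,j), edge(j,a)
round 2: derive deriv(c,b) via R1 from deriv(c,a), edge(a,b)
round 2: derive deriv(c,d) via R1 from deriv(c,a), edge(a,d)
round 2: derive deriv(c,j) via R1 from deriv(c,a), edge(a,j)
round 2: derive deriv(h,a) via R1 from deriv(h,c), edge(c,a)
round 2: derive deriv(j,b) via R1 from deriv(j,a), edge(a,b)
round 2: derive deriv(j,d) via R1 from deriv(j,a), edge(a,d)
round 3: derive deriv(b,b) via R1 from deriv(b,a), edge(a,b)
round 3: derive deriv(b,d) via R1 from deriv(b,a), edge(a,d)
round 3: derive deriv(h,b) via R1 from deriv(h,a), edge(a,b)
round 3: derive deriv(h,d) via R1 from deriv(h,a), edge(a,d)

yes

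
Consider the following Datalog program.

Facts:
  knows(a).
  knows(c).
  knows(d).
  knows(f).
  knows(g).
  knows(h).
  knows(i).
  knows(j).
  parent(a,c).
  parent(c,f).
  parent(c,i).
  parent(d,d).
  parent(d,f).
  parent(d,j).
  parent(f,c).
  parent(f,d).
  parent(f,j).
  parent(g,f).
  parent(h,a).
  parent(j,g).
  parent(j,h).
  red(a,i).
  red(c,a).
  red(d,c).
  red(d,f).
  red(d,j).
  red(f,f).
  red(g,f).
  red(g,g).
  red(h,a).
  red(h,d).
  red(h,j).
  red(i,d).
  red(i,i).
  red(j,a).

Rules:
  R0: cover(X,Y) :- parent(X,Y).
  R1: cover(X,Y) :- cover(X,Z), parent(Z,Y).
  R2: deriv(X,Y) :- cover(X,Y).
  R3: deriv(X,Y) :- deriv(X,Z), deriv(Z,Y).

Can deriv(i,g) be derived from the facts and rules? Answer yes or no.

round 1: derive cover(a,c) via R0 from parent(a,c)
round 1: derive cover(c,f) via R0 from parent(c,f)
round 1: derive cover(c,i) via R0 from parent(c,i)
round 1: derive cover(d,d) via R0 from parent(d,d)
round 1: derive cover(d,f) via R0 from parent(d,f)
round 1: derive cover(d,j) via R0 from parent(d,j)
round 1: derive cover(f,c) via R0 from parent(f,c)
round 1: derive cover(f,d) via R0 from parent(f,d)
round 1: derive cover(f,j) via R0 from parent(f,j)
round 1: derive cover(g,f) via R0 from parent(g,f)
round 1: derive cover(h,a) via R0 from parent(h,a)
round 1: derive cover(j,g) via R0 from parent(j,g)
round 1: derive cover(j,h) via R0 from parent(j,h)
round 2: derive cover(a,f) via R1 from cover(a,c), parent(c,f)
round 2: derive cover(a,i) via R1 from cover(a,c), parent(c,i)
round 2: derive cover(c,c) via R1 from cover(c,f), parent(f,c)
round 2: derive cover(c,d) via R1 from cover(c,f), parent(f,d)
round 2: derive cover(c,j) via R1 from cover(c,f), parent(f,j)
round 2: derive cover(d,c) via R1 from cover(d,f), parent(f,c)
round 2: derive cover(d,g) via R1 from cover(d,j), parent(j,g)
round 2: derive cover(d,h) via R1 from cover(d,j), parent(j,h)
round 2: derive cover(f,f) via R1 from cover(f,c), parent(c,f)
round 2: derive cover(f,g) via R1 from cover(f,j), parent(j,g)
round 2: derive cover(f,h) via R1 from cover(f,j), parent(j,h)
round 2: derive cover(f,i) via R1 from cover(f,c), parent(c,i)
round 2: derive cover(g,c) via R1 from cover(g,f), parent(f,c)
round 2: derive cover(g,d) via R1 from cover(g,f), parent(f,d)
round 2: derive cover(g,j) via R1 from cover(g,f), parent(f,j)
round 2: derive cover(h,c) via R1 from cover(h,a), parent(a,c)
round 2: derive cover(j,a) via R1 from cover(j,h), parent(h,a)
round 2: derive cover(j,f) via R1 from cover(j,g), parent(g,f)
round 2: derive deriv(a,c) via R2 from cover(a,c)
round 2: derive deriv(c,f) via R2 from cover(c,f)
round 2: derive deriv(c,i) via R2 from cover(c,i)
round 2: derive deriv(d,d) via R2 from cover(d,d)
round 2: derive deriv(d,f) via R2 from cover(d,f)
round 2: derive deriv(d,j) via R2 from cover(d,j)
round 2: derive deriv(f,c) via R2 from cover(f,c)
round 2: derive deriv(f,d) via R2 from cover(f,d)
round 2: derive deriv(f,j) via R2 from cover(f,j)
round 2: derive deriv(g,f) via R2 from cover(g,f)
round 2: derive deriv(h,a) via R2 from cover(h,a)
round 2: derive deriv(j,g) via R2 from cover(j,g)
round 2: derive deriv(j,h) via R2 from cover(j,h)
round 3: derive cover(a,d) via R1 from cover(a,f), parent(f,d)
round 3: derive cover(a,j) via R1 from cover(a,f), parent(f,j)
round 3: derive cover(c,g) via R1 from cover(c,j), parent(j,g)
round 3: derive cover(c,h) via R1 from cover(c,j), parent(j,h)
round 3: derive cover(d,a) via R1 from cover(d,h), parent(h,a)
round 3: derive cover(d,i) via R1 from cover(d,c), parent(c,i)
round 3: derive cover(f,a) via R1 from cover(f,h), parent(h,a)
round 3: derive cover(g,g) via R1 from cover(g,j), parent(j,g)
round 3: derive cover(g,h) via R1 from cover(g,j), parent(j,h)
round 3: derive cover(g,i) via R1 from cover(g,c), parent(c,i)
round 3: derive cover(h,f) via R1 from cover(h,c), parent(c,f)
round 3: derive cover(h,i) via R1 from cover(h,c), parent(c,i)
round 3: derive cover(j,c) via R1 from cover(j,a), parent(a,c)
round 3: derive cover(j,d) via R1 from cover(j,f), parent(f,d)
round 3: derive cover(j,j) via R1 from cover(j,f), parent(f,j)
round 3: derive deriv(a,f) via R2 from cover(a,f)
round 3: derive deriv(a,i) via R2 from cover(a,i)
round 3: derive deriv(c,c) via R2 from cover(c,c)
round 3: derive deriv(c,d) via R2 from cover(c,d)
round 3: derive deriv(c,j) via R2 from cover(c,j)
round 3: derive deriv(d,c) via R2 from cover(d,c)
round 3: derive deriv(d,g) via R2 from cover(d,g)
round 3: derive deriv(d,h) via R2 from cover(d,h)
round 3: derive deriv(f,f) via R2 from cover(f,f)
round 3: derive deriv(f,g) via R2 from cover(f,g)
round 3: derive deriv(f,h) via R2 from cover(f,h)
round 3: derive deriv(f,i) via R2 from cover(f,i)
round 3: derive deriv(g,c) via R2 from cover(g,c)
round 3: derive deriv(g,d) via R2 from cover(g,d)
round 3: derive deriv(g,j) via R2 from cover(g,j)
round 3: derive deriv(h,c) via R2 from cover(h,c)
round 3: derive deriv(j,a) via R2 from cover(j,a)
round 3: derive deriv(j,f) via R2 from cover(j,f)
round 4: derive cover(a,g) via R1 from cover(a,j), parent(j,g)
round 4: derive cover(a,h) via R1 from cover(a,j), parent(j,h)
round 4: derive cover(c,a) via R1 from cover(c,h), parent(h,a)
round 4: derive cover(g,a) via R1 from cover(g,h), parent(h,a)
round 4: derive cover(h,d) via R1 from cover(h,f), parent(f,d)
round 4: derive cover(h,j) via R1 from cover(h,f), parent(f,j)
round 4: derive cover(j,i) via R1 from cover(j,c), parent(c,i)
round 4: derive deriv(a,d) via R2 from cover(a,d)
round 4: derive deriv(a,j) via R2 from cover(a,j)
round 4: derive deriv(c,g) via R2 from cover(c,g)
round 4: derive deriv(c,h) via R2 from cover(c,h)
round 4: derive deriv(d,a) via R2 from cover(d,a)
round 4: derive deriv(d,i) via R2 from cover(d,i)
round 4: derive deriv(f,a) via R2 from cover(f,a)
round 4: derive deriv(g,g) via R2 from cover(g,g)
round 4: derive deriv(g,h) via R2 from cover(g,h)
round 4: derive deriv(g,i) via R2 from cover(g,i)
round 4: derive deriv(h,f) via R2 from cover(h,f)
round 4: derive deriv(h,i) via R2 from cover(h,i)
round 4: derive deriv(j,c) via R2 from cover(j,c)
round 4: derive deriv(j,d) via R2 from cover(j,d)
round 4: derive deriv(j,j) via R2 from cover(j,j)
round 4: derive deriv(a,g) via R3 from deriv(a,f), deriv(f,g)
round 4: derive deriv(a,h) via R3 from deriv(a,f), deriv(f,h)
round 4: derive deriv(c,a) via R3 from deriv(c,j), deriv(j,a)
round 4: derive deriv(g,a) via R3 from deriv(g,j), deriv(j,a)
round 4: derive deriv(h,d) via R3 from deriv(h,c), deriv(c,d)
round 4: derive deriv(h,j) via R3 from deriv(h,c), deriv(c,j)
round 4: derive deriv(j,i) via R3 from deriv(j,a), deriv(a,i)
round 5: derive cover(a,a) via R1 from cover(a,h), parent(h,a)
round 5: derive cover(h,g) via R1 from cover(h,j), parent(j,g)
round 5: derive cover(h,h) via R1 from cover(h,j), parent(j,h)
round 5: derive deriv(a,a) via R3 from deriv(a,c), deriv(c,a)
round 5: derive deriv(h,g) via R3 from deriv(h,a), deriv(a,g)
round 5: derive deriv(h,h) via R3 from deriv(h,a), deriv(a,h)

no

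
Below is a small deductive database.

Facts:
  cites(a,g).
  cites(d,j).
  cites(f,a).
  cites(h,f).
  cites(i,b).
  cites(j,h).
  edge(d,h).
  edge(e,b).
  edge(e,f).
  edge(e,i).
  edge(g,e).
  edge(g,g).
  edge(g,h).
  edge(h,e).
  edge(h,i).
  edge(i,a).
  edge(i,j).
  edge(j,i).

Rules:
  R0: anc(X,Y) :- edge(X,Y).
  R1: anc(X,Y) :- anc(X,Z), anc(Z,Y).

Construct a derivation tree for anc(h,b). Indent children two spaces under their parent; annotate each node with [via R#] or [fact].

round 1: derive anc(d,h) via R0 from edge(d,h)
round 1: derive anc(e,b) via R0 from edge(e,b)
round 1: derive anc(e,f) via R0 from edge(e,f)
round 1: derive anc(e,i) via R0 from edge(e,i)
round 1: derive anc(g,e) via R0 from edge(g,e)
round 1: derive anc(g,g) via R0 from edge(g,g)
round 1: derive anc(g,h) via R0 from edge(g,h)
round 1: derive anc(h,e) via R0 from edge(h,e)
round 1: derive anc(h,i) via R0 from edge(h,i)
round 1: derive anc(i,a) via R0 from edge(i,a)
round 1: derive anc(i,j) via R0 from edge(i,j)
round 1: derive anc(j,i) via R0 from edge(j,i)
round 2: derive anc(d,e) via R1 from anc(d,h), anc(h,e)
round 2: derive anc(d,i) via R1 from anc(d,h), anc(h,i)
round 2: derive anc(e,a) via R1 from anc(e,i), anc(i,a)
round 2: derive anc(e,j) via R1 from anc(e,i), anc(i,j)
round 2: derive anc(g,b) via R1 from anc(g,e), anc(e,b)
round 2: derive anc(g,f) via R1 from anc(g,e), anc(e,f)
round 2: derive anc(g,i) via R1 from anc(g,e), anc(e,i)
round 2: derive anc(h,a) via R1 from anc(h,i), anc(i,a)
round 2: derive anc(h,b) via R1 from anc(h,e), anc(e,b)
round 2: derive anc(h,f) via R1 from anc(h,e), anc(e,f)
round 2: derive anc(h,j) via R1 from anc(h,i), anc(i,j)
round 2: derive anc(i,i) via R1 from anc(i,j), anc(j,i)
round 2: derive anc(j,a) via R1 from anc(j,i), anc(i,a)
round 2: derive anc(j,j) via R1 from anc(j,i), anc(i,j)
round 3: derive anc(d,a) via R1 from anc(d,e), anc(e,a)
round 3: derive anc(d,b) via R1 from anc(d,e), anc(e,b)
round 3: derive anc(d,f) via R1 from anc(d,e), anc(e,f)
round 3: derive anc(d,j) via R1 from anc(d,e), anc(e,j)
round 3: derive anc(g,a) via R1 from anc(g,e), anc(e,a)
round 3: derive anc(g,j) via R1 from anc(g,e), anc(e,j)

anc(h,b)  [via R1]
  anc(h,e)  [via R0]
    edge(h,e)  [fact]
  anc(e,b)  [via R0]
    edge(e,b)  [fact]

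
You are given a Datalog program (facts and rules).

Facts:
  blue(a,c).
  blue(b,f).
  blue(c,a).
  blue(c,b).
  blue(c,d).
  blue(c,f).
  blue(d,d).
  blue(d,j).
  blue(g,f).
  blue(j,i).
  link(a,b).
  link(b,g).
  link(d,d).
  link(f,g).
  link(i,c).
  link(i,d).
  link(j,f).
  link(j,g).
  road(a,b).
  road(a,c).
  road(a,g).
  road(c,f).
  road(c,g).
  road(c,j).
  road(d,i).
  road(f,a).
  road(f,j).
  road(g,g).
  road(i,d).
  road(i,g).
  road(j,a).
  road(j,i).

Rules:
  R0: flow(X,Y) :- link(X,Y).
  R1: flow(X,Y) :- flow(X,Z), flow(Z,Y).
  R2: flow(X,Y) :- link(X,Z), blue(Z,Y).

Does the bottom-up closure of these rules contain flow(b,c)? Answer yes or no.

no

round 1: derive flow(a,b) via R0 from link(a,b)
round 1: derive flow(b,g) via R0 from link(b,g)
round 1: derive flow(d,d) via R0 from link(d,d)
round 1: derive flow(f,g) via R0 from link(f,g)
round 1: derive flow(i,c) via R0 from link(i,c)
round 1: derive flow(i,d) via R0 from link(i,d)
round 1: derive flow(j,f) via R0 from link(j,f)
round 1: derive flow(j,g) via R0 from link(j,g)
round 1: derive flow(a,f) via R2 from link(a,b), blue(b,f)
round 1: derive flow(b,f) via R2 from link(b,g), blue(g,f)
round 1: derive flow(d,j) via R2 from link(d,d), blue(d,j)
round 1: derive flow(f,f) via R2 from link(f,g), blue(g,f)
round 1: derive flow(i,a) via R2 from link(i,c), blue(c,a)
round 1: derive flow(i,b) via R2 from link(i,c), blue(c,b)
round 1: derive flow(i,f) via R2 from link(i,c), blue(c,f)
round 1: derive flow(i,j) via R2 from link(i,d), blue(d,j)
round 2: derive flow(a,g) via R1 from flow(a,b), flow(b,g)
round 2: derive flow(d,f) via R1 from flow(d,j), flow(j,f)
round 2: derive flow(d,g) via R1 from flow(d,j), flow(j,g)
round 2: derive flow(i,g) via R1 from flow(i,b), flow(b,g)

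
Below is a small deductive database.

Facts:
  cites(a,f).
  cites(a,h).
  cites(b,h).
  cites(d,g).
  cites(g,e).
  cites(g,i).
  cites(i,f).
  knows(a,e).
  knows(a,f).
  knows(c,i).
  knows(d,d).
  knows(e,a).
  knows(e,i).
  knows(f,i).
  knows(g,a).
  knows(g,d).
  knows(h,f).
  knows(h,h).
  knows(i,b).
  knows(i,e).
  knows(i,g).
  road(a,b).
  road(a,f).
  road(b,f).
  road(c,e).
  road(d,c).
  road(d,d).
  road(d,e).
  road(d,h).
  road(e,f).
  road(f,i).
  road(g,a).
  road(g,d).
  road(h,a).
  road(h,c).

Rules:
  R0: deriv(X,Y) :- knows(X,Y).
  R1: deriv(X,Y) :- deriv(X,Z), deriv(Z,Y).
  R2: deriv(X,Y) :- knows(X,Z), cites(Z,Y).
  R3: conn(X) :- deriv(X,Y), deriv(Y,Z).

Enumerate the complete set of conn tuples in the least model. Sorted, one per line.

conn(a)
conn(c)
conn(d)
conn(e)
conn(f)
conn(g)
conn(h)
conn(i)

round 1: derive deriv(a,e) via R0 from knows(a,e)
round 1: derive deriv(a,f) via R0 from knows(a,f)
round 1: derive deriv(c,i) via R0 from knows(c,i)
round 1: derive deriv(d,d) via R0 from knows(d,d)
round 1: derive deriv(e,a) via R0 from knows(e,a)
round 1: derive deriv(e,i) via R0 from knows(e,i)
round 1: derive deriv(f,i) via R0 from knows(f,i)
round 1: derive deriv(g,a) via R0 from knows(g,a)
round 1: derive deriv(g,d) via R0 from knows(g,d)
round 1: derive deriv(h,f) via R0 from knows(h,f)
round 1: derive deriv(h,h) via R0 from knows(h,h)
round 1: derive deriv(i,b) via R0 from knows(i,b)
round 1: derive deriv(i,e) via R0 from knows(i,e)
round 1: derive deriv(i,g) via R0 from knows(i,g)
round 1: derive deriv(c,f) via R2 from knows(c,i), cites(i,f)
round 1: derive deriv(d,g) via R2 from knows(d,d), cites(d,g)
round 1: derive deriv(e,f) via R2 from knows(e,a), cites(a,f)
round 1: derive deriv(e,h) via R2 from knows(e,a), cites(a,h)
round 1: derive deriv(f,f) via R2 from knows(f,i), cites(i,f)
round 1: derive deriv(g,f) via R2 from knows(g,a), cites(a,f)
round 1: derive deriv(g,g) via R2 from knows(g,d), cites(d,g)
round 1: derive deriv(g,h) via R2 from knows(g,a), cites(a,h)
round 1: derive deriv(i,h) via R2 from knows(i,b), cites(b,h)
round 1: derive deriv(i,i) via R2 from knows(i,g), cites(g,i)
round 2: derive deriv(a,a) via R1 from deriv(a,e), deriv(e,a)
round 2: derive deriv(a,h) via R1 from deriv(a,e), deriv(e,h)
round 2: derive deriv(a,i) via R1 from deriv(a,e), deriv(e,i)
round 2: derive deriv(c,b) via R1 from deriv(c,i), deriv(i,b)
round 2: derive deriv(c,e) via R1 from deriv(c,i), deriv(i,e)
round 2: derive deriv(c,g) via R1 from deriv(c,i), deriv(i,g)
round 2: derive deriv(c,h) via R1 from deriv(c,i), deriv(i,h)
round 2: derive deriv(d,a) via R1 from deriv(d,g), deriv(g,a)
round 2: derive deriv(d,f) via R1 from deriv(d,g), deriv(g,f)
round 2: derive deriv(d,h) via R1 from deriv(d,g), deriv(g,h)
round 2: derive deriv(e,b) via R1 from deriv(e,i), deriv(i,b)
round 2: derive deriv(e,e) via R1 from deriv(e,a), deriv(a,e)
round 2: derive deriv(e,g) via R1 from deriv(e,i), deriv(i,g)
round 2: derive deriv(f,b) via R1 from deriv(f,i), deriv(i,b)
round 2: derive deriv(f,e) via R1 from deriv(f,i), deriv(i,e)
round 2: derive deriv(f,g) via R1 from deriv(f,i), deriv(i,g)
round 2: derive deriv(f,h) via R1 from deriv(f,i), deriv(i,h)
round 2: derive deriv(g,e) via R1 from deriv(g,a), deriv(a,e)
round 2: derive deriv(g,i) via R1 from deriv(g,f), deriv(f,i)
round 2: derive deriv(h,i) via R1 from deriv(h,f), deriv(f,i)
round 2: derive deriv(i,a) via R1 from deriv(i,e), deriv(e,a)
round 2: derive deriv(i,d) via R1 from deriv(i,g), deriv(g,d)
round 2: derive deriv(i,f) via R1 from deriv(i,e), deriv(e,f)
round 2: derive conn(a) via R3 from deriv(a,e), deriv(e,a)
round 2: derive conn(c) via R3 from deriv(c,f), deriv(f,f)
round 2: derive conn(d) via R3 from deriv(d,d), deriv(d,d)
round 2: derive conn(e) via R3 from deriv(e,a), deriv(a,e)
round 2: derive conn(f) via R3 from deriv(f,f), deriv(f,f)
round 2: derive conn(g) via R3 from deriv(g,a), deriv(a,e)
round 2: derive conn(h) via R3 from deriv(h,f), deriv(f,f)
round 2: derive conn(i) via R3 from deriv(i,e), deriv(e,a)
round 3: derive deriv(a,b) via R1 from deriv(a,e), deriv(e,b)
round 3: derive deriv(a,d) via R1 from deriv(a,i), deriv(i,d)
round 3: derive deriv(a,g) via R1 from deriv(a,e), deriv(e,g)
round 3: derive deriv(c,a) via R1 from deriv(c,e), deriv(e,a)
round 3: derive deriv(c,d) via R1 from deriv(c,g), deriv(g,d)
round 3: derive deriv(d,b) via R1 from deriv(d,f), deriv(f,b)
round 3: derive deriv(d,e) via R1 from deriv(d,a), deriv(a,e)
round 3: derive deriv(d,i) via R1 from deriv(d,a), deriv(a,i)
round 3: derive deriv(e,d) via R1 from deriv(e,g), deriv(g,d)
round 3: derive deriv(f,a) via R1 from deriv(f,e), deriv(e,a)
round 3: derive deriv(f,d) via R1 from deriv(f,g), deriv(g,d)
round 3: derive deriv(g,b) via R1 from deriv(g,e), deriv(e,b)
round 3: derive deriv(h,a) via R1 from deriv(h,i), deriv(i,a)
round 3: derive deriv(h,b) via R1 from deriv(h,f), deriv(f,b)
round 3: derive deriv(h,d) via R1 from deriv(h,i), deriv(i,d)
round 3: derive deriv(h,e) via R1 from deriv(h,f), deriv(f,e)
round 3: derive deriv(h,g) via R1 from deriv(h,f), deriv(f,g)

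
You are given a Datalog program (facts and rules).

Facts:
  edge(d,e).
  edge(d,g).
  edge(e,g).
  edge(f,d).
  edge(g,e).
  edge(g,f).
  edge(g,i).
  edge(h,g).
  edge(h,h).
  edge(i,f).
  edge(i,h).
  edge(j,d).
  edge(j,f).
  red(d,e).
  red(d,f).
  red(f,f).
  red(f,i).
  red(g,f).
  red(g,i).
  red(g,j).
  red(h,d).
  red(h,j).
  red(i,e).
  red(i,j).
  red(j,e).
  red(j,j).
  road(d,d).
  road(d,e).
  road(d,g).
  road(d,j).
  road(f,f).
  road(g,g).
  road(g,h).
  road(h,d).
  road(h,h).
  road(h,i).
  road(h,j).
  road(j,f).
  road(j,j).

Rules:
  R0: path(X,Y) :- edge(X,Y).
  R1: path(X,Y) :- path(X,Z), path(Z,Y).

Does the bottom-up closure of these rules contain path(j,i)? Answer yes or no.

round 1: derive path(d,e) via R0 from edge(d,e)
round 1: derive path(d,g) via R0 from edge(d,g)
round 1: derive path(e,g) via R0 from edge(e,g)
round 1: derive path(f,d) via R0 from edge(f,d)
round 1: derive path(g,e) via R0 from edge(g,e)
round 1: derive path(g,f) via R0 from edge(g,f)
round 1: derive path(g,i) via R0 from edge(g,i)
round 1: derive path(h,g) via R0 from edge(h,g)
round 1: derive path(h,h) via R0 from edge(h,h)
round 1: derive path(i,f) via R0 from edge(i,f)
round 1: derive path(i,h) via R0 from edge(i,h)
round 1: derive path(j,d) via R0 from edge(j,d)
round 1: derive path(j,f) via R0 from edge(j,f)
round 2: derive path(d,f) via R1 from path(d,g), path(g,f)
round 2: derive path(d,i) via R1 from path(d,g), path(g,i)
round 2: derive path(e,e) via R1 from path(e,g), path(g,e)
round 2: derive path(e,f) via R1 from path(e,g), path(g,f)
round 2: derive path(e,i) via R1 from path(e,g), path(g,i)
round 2: derive path(f,e) via R1 from path(f,d), path(d,e)
round 2: derive path(f,g) via R1 from path(f,d), path(d,g)
round 2: derive path(g,d) via R1 from path(g,f), path(f,d)
round 2: derive path(g,g) via R1 from path(g,e), path(e,g)
round 2: derive path(g,h) via R1 from path(g,i), path(i,h)
round 2: derive path(h,e) via R1 from path(h,g), path(g,e)
round 2: derive path(h,f) via R1 from path(h,g), path(g,f)
round 2: derive path(h,i) via R1 from path(h,g), path(g,i)
round 2: derive path(i,d) via R1 from path(i,f), path(f,d)
round 2: derive path(i,g) via R1 from path(i,h), path(h,g)
round 2: derive path(j,e) via R1 from path(j,d), path(d,e)
round 2: derive path(j,g) via R1 from path(j,d), path(d,g)
round 3: derive path(d,d) via R1 from path(d,f), path(f,d)
round 3: derive path(d,h) via R1 from path(d,g), path(g,h)
round 3: derive path(e,d) via R1 from path(e,f), path(f,d)
round 3: derive path(e,h) via R1 from path(e,g), path(g,h)
round 3: derive path(f,f) via R1 from path(f,d), path(d,f)
round 3: derive path(f,h) via R1 from path(f,g), path(g,h)
round 3: derive path(f,i) via R1 from path(f,d), path(d,i)
round 3: derive path(h,d) via R1 from path(h,f), path(f,d)
round 3: derive path(i,e) via R1 from path(i,d), path(d,e)
round 3: derive path(i,i) via R1 from path(i,d), path(d,i)
round 3: derive path(j,h) via R1 from path(j,g), path(g,h)
round 3: derive path(j,i) via R1 from path(j,d), path(d,i)

yes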